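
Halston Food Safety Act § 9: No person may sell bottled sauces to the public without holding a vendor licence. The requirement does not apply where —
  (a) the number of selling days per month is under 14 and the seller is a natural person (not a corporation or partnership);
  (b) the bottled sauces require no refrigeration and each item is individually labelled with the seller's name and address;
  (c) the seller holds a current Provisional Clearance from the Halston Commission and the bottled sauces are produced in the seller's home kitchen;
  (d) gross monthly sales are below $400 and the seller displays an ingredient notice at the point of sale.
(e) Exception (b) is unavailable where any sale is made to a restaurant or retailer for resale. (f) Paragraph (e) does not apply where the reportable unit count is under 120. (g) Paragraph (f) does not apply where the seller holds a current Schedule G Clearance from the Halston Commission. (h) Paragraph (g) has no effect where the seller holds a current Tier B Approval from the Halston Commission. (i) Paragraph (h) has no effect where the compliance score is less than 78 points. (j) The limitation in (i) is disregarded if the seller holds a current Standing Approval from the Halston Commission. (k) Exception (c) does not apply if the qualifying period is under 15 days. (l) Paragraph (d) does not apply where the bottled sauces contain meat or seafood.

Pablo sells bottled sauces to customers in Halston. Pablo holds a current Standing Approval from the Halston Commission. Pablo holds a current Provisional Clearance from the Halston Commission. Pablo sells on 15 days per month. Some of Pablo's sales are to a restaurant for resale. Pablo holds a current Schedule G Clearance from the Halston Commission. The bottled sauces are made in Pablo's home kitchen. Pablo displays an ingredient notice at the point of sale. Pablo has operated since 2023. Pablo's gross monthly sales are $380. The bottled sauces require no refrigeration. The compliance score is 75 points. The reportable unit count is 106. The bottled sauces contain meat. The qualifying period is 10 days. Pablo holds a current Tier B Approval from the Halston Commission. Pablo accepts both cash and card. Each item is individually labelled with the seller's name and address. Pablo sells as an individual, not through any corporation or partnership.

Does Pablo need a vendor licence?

Exception (a) requires that the number of selling days per month is under 14; but the number of selling days per month is 15, not under 14, so (a) is unavailable.
Exception (b): the bottled sauces are shelf-stable; items are individually labelled — every condition holds. Considering the limiting provisions: (e) would limit (b) — some sales are to a restaurant for resale — but (f) sets (e) aside: (f) operates against (e): the reportable unit count is 106, under the 120 limit. (g) would limit (f) — a current Schedule G Clearance is held — but (h) sets (g) aside: (h) applies — a current Tier B Approval is held. (i) is triggered (the compliance score is 75 points, less than the 78 points limit), but is itself disapplied by (j): (j) operates against (i): a current Standing Approval is held. (b) remains available.
Exception (c): a current Provisional Clearance is held; the bottled sauces are home-kitchen produced — every condition holds. But: (k) operates against (c): the qualifying period is 10 days, under the 15 days limit. (c) is therefore removed.
Exception (d): gross monthly sales are $380, below the $400 limit; an ingredient notice is displayed — every condition holds. Turning to paragraph (l): (l) is triggered — the bottled sauces contain meat. So (d) is unavailable.

No — exception (b) applies; Pablo is not required to hold a vendor licence.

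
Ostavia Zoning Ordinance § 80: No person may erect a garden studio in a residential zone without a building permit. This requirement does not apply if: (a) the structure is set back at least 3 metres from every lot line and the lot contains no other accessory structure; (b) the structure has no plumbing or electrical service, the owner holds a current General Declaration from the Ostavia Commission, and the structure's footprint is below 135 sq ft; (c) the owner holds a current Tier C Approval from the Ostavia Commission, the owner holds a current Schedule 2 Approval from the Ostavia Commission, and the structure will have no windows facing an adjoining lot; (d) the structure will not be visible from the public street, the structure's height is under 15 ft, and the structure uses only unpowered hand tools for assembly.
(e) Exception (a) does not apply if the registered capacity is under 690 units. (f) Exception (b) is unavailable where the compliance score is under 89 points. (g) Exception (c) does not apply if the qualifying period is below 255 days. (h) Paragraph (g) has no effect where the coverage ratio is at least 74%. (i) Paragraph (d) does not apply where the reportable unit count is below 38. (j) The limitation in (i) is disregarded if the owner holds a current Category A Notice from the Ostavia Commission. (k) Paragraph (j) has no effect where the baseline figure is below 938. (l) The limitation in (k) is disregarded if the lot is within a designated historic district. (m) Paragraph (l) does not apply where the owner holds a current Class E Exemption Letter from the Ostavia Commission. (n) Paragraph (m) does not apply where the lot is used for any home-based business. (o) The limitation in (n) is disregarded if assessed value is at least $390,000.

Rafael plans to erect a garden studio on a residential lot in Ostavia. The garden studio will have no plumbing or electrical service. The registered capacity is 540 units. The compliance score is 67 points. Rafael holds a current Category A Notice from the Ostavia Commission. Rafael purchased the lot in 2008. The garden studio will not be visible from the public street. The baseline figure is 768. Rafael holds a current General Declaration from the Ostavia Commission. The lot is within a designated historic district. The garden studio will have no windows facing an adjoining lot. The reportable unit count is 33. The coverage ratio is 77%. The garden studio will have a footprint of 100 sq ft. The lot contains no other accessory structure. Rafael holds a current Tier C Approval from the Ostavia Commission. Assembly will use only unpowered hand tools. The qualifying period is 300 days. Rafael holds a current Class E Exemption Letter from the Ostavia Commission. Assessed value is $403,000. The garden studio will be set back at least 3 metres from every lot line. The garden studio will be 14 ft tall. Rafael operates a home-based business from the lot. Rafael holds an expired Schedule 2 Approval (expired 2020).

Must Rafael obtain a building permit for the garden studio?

Yes — Rafael must obtain a building permit.

Exception (a)'s conditions are all satisfied: the setback is at least 3 m on every side; the lot has no other accessory structure. But applying paragraph (e): (e) operates against (a): the registered capacity is 540 units, under the 690 units limit. (a) is therefore removed.
Exception (b) is satisfied on its face — there is no plumbing or electrical service; a current General Declaration is held; the structure's footprint is 100 sq ft, below the 135 sq ft limit. But: (f) operates — the compliance score is 67 points, under the 89 points limit. Exception (b) does not apply.
Exception (c) fails — the Schedule 2 Approval is not current.
Exception (d): the structure will not be visible from the street; the structure's height is 14 ft, under the 15 ft limit; assembly uses only hand tools — every condition holds. However, paragraphs (i)–(o) must be considered: (i) operates against (d): the reportable unit count is 33, below the 38 limit. (j) is triggered (a current Category A Notice is held), but is set aside by (k): (k) operates against (j): the baseline figure is 768, below the 938 limit. (l) would limit (k) — the lot is in a historic district — but (m) sets (l) aside: (m) operates against (l): a current Class E Exemption Letter is held. (n) would limit (m) — a home-based business operates on the lot — but (o) sets (n) aside: (o) operates against (n): assessed value is $403,000, meeting the $390,000 threshold. Exception (d) does not apply.
No exception is made out. Rafael falls within the general rule.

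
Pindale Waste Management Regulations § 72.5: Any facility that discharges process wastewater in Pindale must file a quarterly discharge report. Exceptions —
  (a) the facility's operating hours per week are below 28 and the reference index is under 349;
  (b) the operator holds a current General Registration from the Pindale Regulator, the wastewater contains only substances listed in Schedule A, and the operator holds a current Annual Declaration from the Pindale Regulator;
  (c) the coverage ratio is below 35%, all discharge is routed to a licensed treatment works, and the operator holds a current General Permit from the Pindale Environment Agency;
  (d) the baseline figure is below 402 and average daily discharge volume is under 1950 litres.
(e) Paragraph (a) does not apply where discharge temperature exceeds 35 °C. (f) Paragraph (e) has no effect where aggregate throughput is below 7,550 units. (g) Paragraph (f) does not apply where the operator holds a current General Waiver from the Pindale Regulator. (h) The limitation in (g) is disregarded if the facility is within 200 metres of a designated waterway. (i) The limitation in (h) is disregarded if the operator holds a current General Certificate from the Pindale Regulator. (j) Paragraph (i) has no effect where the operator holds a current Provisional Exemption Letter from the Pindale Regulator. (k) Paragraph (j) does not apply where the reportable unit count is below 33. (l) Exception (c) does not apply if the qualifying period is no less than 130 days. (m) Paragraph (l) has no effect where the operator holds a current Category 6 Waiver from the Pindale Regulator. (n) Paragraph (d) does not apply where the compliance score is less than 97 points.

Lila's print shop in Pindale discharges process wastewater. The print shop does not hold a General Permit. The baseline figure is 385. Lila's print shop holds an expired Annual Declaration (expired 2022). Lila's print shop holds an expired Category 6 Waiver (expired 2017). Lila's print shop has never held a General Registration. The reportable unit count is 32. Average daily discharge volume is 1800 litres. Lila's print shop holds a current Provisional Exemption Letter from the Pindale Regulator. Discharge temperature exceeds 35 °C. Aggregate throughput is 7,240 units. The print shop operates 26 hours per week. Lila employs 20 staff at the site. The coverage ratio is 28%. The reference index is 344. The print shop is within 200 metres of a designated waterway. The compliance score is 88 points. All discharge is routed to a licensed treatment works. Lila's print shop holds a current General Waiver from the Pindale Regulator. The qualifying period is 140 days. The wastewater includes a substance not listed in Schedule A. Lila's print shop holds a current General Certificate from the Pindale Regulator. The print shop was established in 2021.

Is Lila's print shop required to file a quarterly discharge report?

Yes — Lila's print shop must file a quarterly discharge report.

Exception (a)'s conditions are all satisfied: the facility's operating hours per week are 26, below the 28 limit; the reference index is 344, under the 349 limit. But: (e) operates against (a): discharge temperature exceeds 35 °C. (f) would limit (e) — aggregate throughput is 7,240 units, below the 7,550 units limit — but (g) sets (f) aside: (g) operates against (f): a current General Waiver is held. (h) applies (the print shop is within 200 m of a designated waterway), but yields to (i): (i) operates against (h): a current General Certificate is held. (j) applies (a current Provisional Exemption Letter is held), but yields to (k): (k) operates against (j): the reportable unit count is 32, below the 33 limit. Exception (a) does not apply.
Exception (b) does not apply: no current General Registration is held.
Exception (c) fails — no General Permit is held.
Exception (d) is satisfied on its face — the baseline figure is 385, below the 402 limit; average daily discharge volume is 1800 litres, under the 1950 litres limit. But applying paragraph (n): (n) operates against (d): the compliance score is 88 points, less than the 97 points limit. So (d) is unavailable.
None of the exceptions is available; § 72.5 applies in full.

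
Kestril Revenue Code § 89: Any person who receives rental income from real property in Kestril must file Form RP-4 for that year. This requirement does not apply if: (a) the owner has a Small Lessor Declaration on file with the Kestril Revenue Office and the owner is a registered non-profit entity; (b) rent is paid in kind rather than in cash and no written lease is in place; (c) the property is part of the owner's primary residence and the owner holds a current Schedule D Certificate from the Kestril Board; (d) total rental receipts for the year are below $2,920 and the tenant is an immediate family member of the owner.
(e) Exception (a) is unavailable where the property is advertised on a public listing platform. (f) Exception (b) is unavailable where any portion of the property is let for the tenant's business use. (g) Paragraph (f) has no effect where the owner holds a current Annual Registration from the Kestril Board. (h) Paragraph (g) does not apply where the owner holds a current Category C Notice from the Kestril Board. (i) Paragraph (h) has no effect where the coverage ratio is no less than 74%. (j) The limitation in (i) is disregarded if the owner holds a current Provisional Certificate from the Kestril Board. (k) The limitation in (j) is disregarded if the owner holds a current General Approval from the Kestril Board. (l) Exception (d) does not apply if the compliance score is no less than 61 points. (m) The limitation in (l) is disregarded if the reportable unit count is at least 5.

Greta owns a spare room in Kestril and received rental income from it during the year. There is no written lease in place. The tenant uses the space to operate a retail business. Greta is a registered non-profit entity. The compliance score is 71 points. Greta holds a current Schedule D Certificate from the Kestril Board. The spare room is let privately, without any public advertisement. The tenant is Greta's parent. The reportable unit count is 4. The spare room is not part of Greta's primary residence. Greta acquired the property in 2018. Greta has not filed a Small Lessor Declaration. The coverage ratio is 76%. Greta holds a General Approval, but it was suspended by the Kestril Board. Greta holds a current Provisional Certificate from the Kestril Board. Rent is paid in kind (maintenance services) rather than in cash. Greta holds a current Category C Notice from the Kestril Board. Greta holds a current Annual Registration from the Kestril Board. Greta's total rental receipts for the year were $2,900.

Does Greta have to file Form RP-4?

Exception (a) fails — no Small Lessor Declaration is on file.
Exception (b): rent is paid in kind; there is no written lease — every condition holds. Turning to paragraphs (f)–(k): (f) operates — the space is let for business use. (g) operates (a current Annual Registration is held), but is set aside by (h): (h) operates against (g): a current Category C Notice is held. (i) is triggered (the coverage ratio is 76%, meeting the 74% threshold), but is overridden by (j): (j) operates against (i): a current Provisional Certificate is held. (k) is not triggered (the General Approval is not current), so (j) stands. Exception (b) does not apply.
Exception (c) requires that the property is part of the owner's primary residence; but the spare room is not part of the primary residence, so (c) is unavailable.
Exception (d): total rental receipts for the year are $2,900, below the $2,920 limit; the tenant is an immediate family member — every condition holds. Turning to paragraphs (l)–(m): (l) operates against (d): the compliance score is 71 points, meeting the 61 points threshold. (m) is not triggered (the reportable unit count is 4, short of 5), so (l) stands. So (d) is unavailable.
No exception applies. The general rule governs.

Yes — Greta must file Form RP-4.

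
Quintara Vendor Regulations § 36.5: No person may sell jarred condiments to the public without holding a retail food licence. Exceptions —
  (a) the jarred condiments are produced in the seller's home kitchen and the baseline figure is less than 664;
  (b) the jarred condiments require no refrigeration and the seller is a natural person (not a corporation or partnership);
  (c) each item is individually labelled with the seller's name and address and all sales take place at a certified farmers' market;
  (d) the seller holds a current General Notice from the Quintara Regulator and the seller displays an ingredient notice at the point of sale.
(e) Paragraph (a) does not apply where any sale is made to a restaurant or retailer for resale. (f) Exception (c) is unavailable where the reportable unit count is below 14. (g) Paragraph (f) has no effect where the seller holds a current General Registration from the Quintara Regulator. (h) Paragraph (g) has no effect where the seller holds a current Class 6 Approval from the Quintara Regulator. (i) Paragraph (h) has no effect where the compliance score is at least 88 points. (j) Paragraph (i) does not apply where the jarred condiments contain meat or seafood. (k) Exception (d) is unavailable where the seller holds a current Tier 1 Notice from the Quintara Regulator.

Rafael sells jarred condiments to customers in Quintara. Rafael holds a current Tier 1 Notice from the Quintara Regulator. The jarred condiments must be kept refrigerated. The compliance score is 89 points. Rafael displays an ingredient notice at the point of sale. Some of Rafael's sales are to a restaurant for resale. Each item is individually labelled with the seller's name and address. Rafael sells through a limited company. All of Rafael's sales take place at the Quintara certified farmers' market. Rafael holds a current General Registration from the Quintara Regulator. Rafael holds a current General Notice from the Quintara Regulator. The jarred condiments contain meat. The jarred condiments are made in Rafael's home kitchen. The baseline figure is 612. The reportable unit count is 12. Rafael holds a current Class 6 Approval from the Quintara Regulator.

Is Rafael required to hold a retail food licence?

Yes — Rafael must hold a retail food licence.

Exception (a)'s conditions are all satisfied: the jarred condiments are home-kitchen produced; the baseline figure is 612, less than the 664 limit. However, paragraph (e) must be considered: (e) operates against (a): some sales are to a restaurant for resale. Exception (a) does not apply.
Exception (b) requires that the jarred condiments require no refrigeration; but the jarred condiments require refrigeration, so (b) is unavailable.
All of (c)'s requirements are met (items are individually labelled; all sales are at a certified farmers' market). However, paragraphs (f)–(j) must be considered: (f) operates against (c): the reportable unit count is 12, below the 14 limit. (g) operates (a current General Registration is held), but is overridden by (h): (h) operates against (g): a current Class 6 Approval is held. (i) would limit (h) — the compliance score is 89 points, meeting the 88 points threshold — but (j) sets (i) aside: (j) is triggered — the jarred condiments contain meat. So (c) is unavailable.
Exception (d): a current General Notice is held; an ingredient notice is displayed — every condition holds. Turning to paragraph (k): (k) operates against (d): a current Tier 1 Notice is held. (d) is therefore removed.
Every exception is unavailable, so the rule governs.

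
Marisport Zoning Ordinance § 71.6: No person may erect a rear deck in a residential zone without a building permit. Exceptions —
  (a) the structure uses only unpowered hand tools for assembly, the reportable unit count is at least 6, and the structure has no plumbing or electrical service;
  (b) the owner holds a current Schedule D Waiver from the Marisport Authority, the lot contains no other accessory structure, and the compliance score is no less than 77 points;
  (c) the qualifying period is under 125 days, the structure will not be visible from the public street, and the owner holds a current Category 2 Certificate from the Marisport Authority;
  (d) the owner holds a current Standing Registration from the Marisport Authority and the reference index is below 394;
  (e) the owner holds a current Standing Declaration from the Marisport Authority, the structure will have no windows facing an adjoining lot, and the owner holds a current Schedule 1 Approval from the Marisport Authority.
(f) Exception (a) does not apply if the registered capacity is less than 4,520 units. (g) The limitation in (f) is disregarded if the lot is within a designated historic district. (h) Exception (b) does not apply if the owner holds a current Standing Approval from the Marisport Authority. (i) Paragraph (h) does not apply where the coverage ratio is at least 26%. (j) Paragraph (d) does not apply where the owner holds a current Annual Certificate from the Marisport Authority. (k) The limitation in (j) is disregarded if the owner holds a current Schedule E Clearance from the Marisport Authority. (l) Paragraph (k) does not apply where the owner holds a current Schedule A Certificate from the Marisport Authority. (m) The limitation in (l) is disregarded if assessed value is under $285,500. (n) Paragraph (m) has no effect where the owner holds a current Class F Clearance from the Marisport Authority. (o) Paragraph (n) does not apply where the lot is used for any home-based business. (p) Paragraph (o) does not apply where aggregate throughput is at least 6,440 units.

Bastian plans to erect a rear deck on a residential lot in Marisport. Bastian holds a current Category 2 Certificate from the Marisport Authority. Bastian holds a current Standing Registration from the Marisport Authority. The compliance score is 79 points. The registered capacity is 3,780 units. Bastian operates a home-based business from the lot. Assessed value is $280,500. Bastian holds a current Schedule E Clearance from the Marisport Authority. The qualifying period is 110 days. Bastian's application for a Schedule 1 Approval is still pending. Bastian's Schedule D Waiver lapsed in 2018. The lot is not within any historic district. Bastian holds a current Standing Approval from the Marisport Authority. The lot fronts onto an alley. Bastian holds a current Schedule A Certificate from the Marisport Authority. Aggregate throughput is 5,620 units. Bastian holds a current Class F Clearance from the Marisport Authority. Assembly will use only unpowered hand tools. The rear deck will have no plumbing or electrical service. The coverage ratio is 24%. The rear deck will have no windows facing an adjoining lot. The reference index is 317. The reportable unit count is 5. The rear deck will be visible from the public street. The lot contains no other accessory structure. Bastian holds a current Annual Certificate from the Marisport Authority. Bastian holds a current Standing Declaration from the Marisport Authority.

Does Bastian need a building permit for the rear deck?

Exception (a) requires that the reportable unit count is at least 6; but the reportable unit count is 5, short of 6, so (a) is unavailable.
Exception (b) fails — there is no Schedule D Waiver in force.
Exception (c) requires that the structure will not be visible from the public street; but the structure will be visible from the street, so (c) is unavailable.
Exception (d)'s conditions are all satisfied: a current Standing Registration is held; the reference index is 317, below the 394 limit. Considering the limiting provisions: (j) would limit (d) — a current Annual Certificate is held — but (k) sets (j) aside: (k) operates — a current Schedule E Clearance is held. (l) would limit (k) — a current Schedule A Certificate is held — but (m) sets (l) aside: (m) is engaged — assessed value is $280,500, under the $285,500 limit. (n) would limit (m) — a current Class F Clearance is held — but (o) sets (n) aside: (o) is triggered — a home-based business operates on the lot. (p), which would lift (o), does not operate here — aggregate throughput is 5,620 units, short of 6,440 units. (d) remains available.
Exception (e) requires that the owner holds a current Schedule 1 Approval from the Marisport Authority; but the Schedule 1 Approval is not current, so (e) is unavailable.

No — exception (d) applies; Bastian does not need a building permit.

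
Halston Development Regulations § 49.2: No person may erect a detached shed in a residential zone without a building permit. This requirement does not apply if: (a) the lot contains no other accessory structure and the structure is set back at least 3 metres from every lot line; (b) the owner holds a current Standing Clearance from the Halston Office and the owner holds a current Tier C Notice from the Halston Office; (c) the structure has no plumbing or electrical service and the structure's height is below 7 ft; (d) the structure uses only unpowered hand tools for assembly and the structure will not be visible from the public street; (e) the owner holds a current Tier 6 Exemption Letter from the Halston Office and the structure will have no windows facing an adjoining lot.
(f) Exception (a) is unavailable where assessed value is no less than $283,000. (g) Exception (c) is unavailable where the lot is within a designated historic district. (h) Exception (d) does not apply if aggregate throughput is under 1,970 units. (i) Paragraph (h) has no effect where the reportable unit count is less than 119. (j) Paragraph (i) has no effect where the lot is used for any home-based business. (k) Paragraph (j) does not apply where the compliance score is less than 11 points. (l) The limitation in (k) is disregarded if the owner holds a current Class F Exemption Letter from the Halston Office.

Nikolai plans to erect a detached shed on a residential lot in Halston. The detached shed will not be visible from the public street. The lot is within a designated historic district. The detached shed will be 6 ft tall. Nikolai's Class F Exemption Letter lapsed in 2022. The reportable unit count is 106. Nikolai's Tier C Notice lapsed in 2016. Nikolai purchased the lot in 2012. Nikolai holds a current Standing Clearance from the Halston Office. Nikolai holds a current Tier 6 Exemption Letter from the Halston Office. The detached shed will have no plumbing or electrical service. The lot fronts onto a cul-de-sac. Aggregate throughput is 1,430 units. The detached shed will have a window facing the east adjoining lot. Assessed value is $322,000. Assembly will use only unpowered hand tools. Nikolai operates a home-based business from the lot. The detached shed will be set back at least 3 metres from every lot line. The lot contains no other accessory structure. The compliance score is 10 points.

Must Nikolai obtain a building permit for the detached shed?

Exception (a)'s conditions are all satisfied: the lot has no other accessory structure; the setback is at least 3 m on every side. But: (f) operates against (a): assessed value is $322,000, meeting the $283,000 threshold. Exception (a) does not apply.
Exception (b) does not apply: no current Tier C Notice is held.
Exception (c) is satisfied on its face — there is no plumbing or electrical service; the structure's height is 6 ft, below the 7 ft limit. Turning to paragraph (g): (g) applies — the lot is in a historic district. So (c) is unavailable.
Exception (d)'s conditions are all satisfied: assembly uses only hand tools; the structure will not be visible from the street. As to paragraphs (h)–(l): (h) applies (aggregate throughput is 1,430 units, under the 1,970 units limit), but is overridden by (i): (i) is engaged — the reportable unit count is 106, less than the 119 limit. (j) would limit (i) — a home-based business operates on the lot — but (k) sets (j) aside: (k) operates against (j): the compliance score is 10 points, less than the 11 points limit. (l), which would lift (k), does not operate here — the Class F Exemption Letter is not current. Exception (d) stands.
Exception (e) requires that the structure will have no windows facing an adjoining lot; but a window faces an adjoining lot, so (e) is unavailable.

No — exception (d) applies; Nikolai does not need a building permit.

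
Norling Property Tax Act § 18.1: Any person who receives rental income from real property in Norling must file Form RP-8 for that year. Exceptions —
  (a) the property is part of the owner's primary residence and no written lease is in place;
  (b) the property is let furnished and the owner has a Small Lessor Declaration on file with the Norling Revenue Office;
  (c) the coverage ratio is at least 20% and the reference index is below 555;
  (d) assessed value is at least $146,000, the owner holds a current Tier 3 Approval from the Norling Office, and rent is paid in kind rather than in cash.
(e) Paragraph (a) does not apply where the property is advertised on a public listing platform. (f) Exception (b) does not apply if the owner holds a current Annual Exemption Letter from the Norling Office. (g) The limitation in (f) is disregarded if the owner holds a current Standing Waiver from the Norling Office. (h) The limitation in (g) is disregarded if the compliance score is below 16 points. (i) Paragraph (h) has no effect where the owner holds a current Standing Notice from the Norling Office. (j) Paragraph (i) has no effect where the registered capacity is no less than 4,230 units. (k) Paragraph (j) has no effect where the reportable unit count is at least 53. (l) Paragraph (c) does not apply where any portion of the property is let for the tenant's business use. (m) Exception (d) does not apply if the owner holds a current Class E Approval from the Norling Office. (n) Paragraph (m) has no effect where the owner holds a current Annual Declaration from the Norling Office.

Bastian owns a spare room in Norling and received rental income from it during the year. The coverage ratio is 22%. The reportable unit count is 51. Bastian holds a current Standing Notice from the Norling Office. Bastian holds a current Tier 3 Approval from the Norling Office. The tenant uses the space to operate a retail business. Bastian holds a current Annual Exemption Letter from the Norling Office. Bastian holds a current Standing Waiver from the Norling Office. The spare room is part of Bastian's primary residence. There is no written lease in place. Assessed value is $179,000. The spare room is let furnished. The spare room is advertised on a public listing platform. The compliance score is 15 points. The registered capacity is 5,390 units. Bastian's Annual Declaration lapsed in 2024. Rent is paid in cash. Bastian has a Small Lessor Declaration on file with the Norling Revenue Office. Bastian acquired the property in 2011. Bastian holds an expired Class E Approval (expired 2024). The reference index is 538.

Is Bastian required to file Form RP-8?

Exception (a)'s conditions are all satisfied: the spare room is part of the primary residence; there is no written lease. But applying paragraph (e): (e) operates against (a): the property is publicly advertised. Exception (a) does not apply.
Exception (b): the property is let furnished; a Small Lessor Declaration is on file — every condition holds. But applying paragraphs (f)–(k): (f) operates against (b): a current Annual Exemption Letter is held. (g) operates (a current Standing Waiver is held), but is set aside by (h): (h) operates against (g): the compliance score is 15 points, below the 16 points limit. (i) would limit (h) — a current Standing Notice is held — but (j) sets (i) aside: (j) operates against (i): the registered capacity is 5,390 units, meeting the 4,230 units threshold. (k) is not engaged (the reportable unit count is 51, short of 53), so (j) stands. Exception (b) does not apply.
Exception (c)'s conditions are all satisfied: the coverage ratio is 22%, meeting the 20% threshold; the reference index is 538, below the 555 limit. But: (l) operates — the space is let for business use. So (c) is unavailable.
Exception (d) fails — rent is paid in cash.
No exception displaces § 18.1.

Yes — Bastian must file Form RP-8.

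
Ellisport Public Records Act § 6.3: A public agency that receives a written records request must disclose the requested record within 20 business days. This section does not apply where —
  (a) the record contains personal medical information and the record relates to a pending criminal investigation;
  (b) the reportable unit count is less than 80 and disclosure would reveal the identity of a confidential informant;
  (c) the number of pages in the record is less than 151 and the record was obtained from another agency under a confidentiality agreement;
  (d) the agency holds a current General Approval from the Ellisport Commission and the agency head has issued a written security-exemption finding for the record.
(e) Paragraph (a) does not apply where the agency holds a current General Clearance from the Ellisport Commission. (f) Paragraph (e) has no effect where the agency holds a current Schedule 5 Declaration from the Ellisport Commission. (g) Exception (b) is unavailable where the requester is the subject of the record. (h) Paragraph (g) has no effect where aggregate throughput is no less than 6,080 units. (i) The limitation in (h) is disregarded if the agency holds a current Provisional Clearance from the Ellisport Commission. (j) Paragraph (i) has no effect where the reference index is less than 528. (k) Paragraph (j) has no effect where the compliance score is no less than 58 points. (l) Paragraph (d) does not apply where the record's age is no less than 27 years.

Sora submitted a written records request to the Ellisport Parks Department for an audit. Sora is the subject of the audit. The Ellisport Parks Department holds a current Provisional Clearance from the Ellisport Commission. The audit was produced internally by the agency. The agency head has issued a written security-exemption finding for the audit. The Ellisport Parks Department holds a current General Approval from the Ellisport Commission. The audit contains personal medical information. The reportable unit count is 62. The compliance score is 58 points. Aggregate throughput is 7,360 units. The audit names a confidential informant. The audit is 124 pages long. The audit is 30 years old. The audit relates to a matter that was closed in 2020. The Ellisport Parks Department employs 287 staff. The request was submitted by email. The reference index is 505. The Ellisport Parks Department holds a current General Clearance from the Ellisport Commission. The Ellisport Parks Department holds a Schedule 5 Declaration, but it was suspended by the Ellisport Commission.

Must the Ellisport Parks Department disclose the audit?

Exception (a) requires that the record relates to a pending criminal investigation; but the audit relates to a closed matter, so (a) is unavailable.
Exception (b): the reportable unit count is 62, less than the 80 limit; the audit names a confidential informant — every condition holds. But: (g) operates — Sora is the subject of the audit. (h) would limit (g) — aggregate throughput is 7,360 units, meeting the 6,080 units threshold — but (i) sets (h) aside: (i) operates — a current Provisional Clearance is held. (j) applies (the reference index is 505, less than the 528 limit), but is overridden by (k): (k) operates against (j): the compliance score is 58 points, meeting the 58 points threshold. So (b) is unavailable.
Exception (c) requires that the record was obtained from another agency under a confidentiality agreement; but the audit was produced internally, so (c) is unavailable.
Exception (d): a current General Approval is held; a written security-exemption finding has been issued — every condition holds. But: (l) operates against (d): the record's age is 30 years, meeting the 27 years threshold. (d) is therefore removed.
No exception is made out. the Ellisport Parks Department falls within the general rule.

Yes — the Ellisport Parks Department must disclose the audit.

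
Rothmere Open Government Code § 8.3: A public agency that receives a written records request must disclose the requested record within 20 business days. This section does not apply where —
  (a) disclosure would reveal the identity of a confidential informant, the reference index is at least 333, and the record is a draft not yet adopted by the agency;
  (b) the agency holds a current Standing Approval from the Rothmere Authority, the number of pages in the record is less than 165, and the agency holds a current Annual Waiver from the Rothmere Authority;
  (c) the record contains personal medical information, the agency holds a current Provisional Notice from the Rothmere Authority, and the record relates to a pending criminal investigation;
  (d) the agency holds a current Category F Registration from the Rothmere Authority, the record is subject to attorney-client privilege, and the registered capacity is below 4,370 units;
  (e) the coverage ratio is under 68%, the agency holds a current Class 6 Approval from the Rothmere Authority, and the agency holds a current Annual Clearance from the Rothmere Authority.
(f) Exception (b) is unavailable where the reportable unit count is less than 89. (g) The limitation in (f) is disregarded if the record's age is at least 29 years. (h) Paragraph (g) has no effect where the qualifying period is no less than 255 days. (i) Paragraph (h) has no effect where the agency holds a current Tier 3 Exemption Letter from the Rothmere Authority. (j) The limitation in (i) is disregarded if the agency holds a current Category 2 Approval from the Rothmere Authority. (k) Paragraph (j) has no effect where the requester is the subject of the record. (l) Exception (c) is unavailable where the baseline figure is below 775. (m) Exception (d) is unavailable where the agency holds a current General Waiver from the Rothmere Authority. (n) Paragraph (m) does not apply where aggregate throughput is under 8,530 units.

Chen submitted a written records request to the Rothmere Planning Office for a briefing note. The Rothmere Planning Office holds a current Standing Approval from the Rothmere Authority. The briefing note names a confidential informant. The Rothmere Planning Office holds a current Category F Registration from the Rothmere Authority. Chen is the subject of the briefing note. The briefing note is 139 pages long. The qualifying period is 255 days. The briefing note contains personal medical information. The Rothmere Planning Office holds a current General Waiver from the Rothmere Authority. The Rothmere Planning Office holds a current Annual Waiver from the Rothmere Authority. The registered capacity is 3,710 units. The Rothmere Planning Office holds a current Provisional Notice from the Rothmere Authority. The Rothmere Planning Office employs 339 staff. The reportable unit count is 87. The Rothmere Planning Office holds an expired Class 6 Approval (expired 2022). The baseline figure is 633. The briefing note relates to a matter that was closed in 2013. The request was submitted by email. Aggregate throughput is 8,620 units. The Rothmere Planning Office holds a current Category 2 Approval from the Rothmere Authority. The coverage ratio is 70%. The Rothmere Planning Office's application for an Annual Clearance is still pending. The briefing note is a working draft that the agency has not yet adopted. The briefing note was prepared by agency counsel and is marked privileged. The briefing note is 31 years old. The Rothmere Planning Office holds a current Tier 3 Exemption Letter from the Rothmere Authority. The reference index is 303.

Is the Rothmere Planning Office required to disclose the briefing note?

No — exception (b) applies; the Rothmere Planning Office is not required to disclose the briefing note.

Exception (a) does not apply: the reference index is 303, short of 333.
All of (b)'s requirements are met (a current Standing Approval is held; the number of pages in the record is 139, less than the 165 limit; a current Annual Waiver is held). Under paragraphs (f)–(k): (f) applies (the reportable unit count is 87, less than the 89 limit), but is overridden by (g): (g) applies — the record's age is 31 years, meeting the 29 years threshold. (h) would limit (g) — the qualifying period is 255 days, meeting the 255 days threshold — but (i) sets (h) aside: (i) operates against (h): a current Tier 3 Exemption Letter is held. (j) is triggered (a current Category 2 Approval is held), but yields to (k): (k) is triggered — Chen is the subject of the briefing note. (b) remains available.
Exception (c) fails — the briefing note relates to a closed matter.
All of (d)'s requirements are met (a current Category F Registration is held; the briefing note is privileged; the registered capacity is 3,710 units, below the 4,370 units limit). However, paragraphs (m)–(n) must be considered: (m) is engaged — a current General Waiver is held. (n), which would lift (m), is not triggered — aggregate throughput is 8,620 units, not under 8,530 units. (d) is therefore removed.
Exception (e) fails — the coverage ratio is 70%, not under 68%.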